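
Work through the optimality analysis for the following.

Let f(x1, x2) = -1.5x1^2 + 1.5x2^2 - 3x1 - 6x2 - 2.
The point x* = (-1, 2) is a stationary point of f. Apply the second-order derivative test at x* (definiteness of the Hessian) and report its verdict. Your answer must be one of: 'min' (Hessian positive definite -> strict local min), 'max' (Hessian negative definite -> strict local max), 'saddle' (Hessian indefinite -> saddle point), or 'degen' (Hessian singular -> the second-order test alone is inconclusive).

Compute the Hessian H = grad^2 f:
  H = [[-3, 0], [0, 3]]
Verify stationarity: grad f(x*) = H x* + g = (0, 0).
Eigenvalues of H: -3, 3.
Eigenvalues have mixed signs, so H is indefinite -> x* is a saddle point.

saddle


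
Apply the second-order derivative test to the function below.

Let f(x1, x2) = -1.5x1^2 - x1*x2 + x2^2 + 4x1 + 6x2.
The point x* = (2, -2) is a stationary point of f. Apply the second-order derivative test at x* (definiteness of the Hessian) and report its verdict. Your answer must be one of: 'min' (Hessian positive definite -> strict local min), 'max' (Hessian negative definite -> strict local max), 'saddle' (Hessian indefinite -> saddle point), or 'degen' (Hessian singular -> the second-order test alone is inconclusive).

Compute the Hessian H = grad^2 f:
  H = [[-3, -1], [-1, 2]]
Verify stationarity: grad f(x*) = H x* + g = (0, 0).
Eigenvalues of H: -3.1926, 2.1926.
Eigenvalues have mixed signs, so H is indefinite -> x* is a saddle point.

saddle


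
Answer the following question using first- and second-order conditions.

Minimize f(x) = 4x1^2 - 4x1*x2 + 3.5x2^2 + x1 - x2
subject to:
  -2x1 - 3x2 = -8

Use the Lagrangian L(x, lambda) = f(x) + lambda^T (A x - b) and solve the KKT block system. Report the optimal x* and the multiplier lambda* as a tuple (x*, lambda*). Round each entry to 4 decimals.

Form the Lagrangian:
  L(x, lambda) = (1/2) x^T Q x + c^T x + lambda^T (A x - b)
Stationarity (grad_x L = 0): Q x + c + A^T lambda = 0.
Primal feasibility: A x = b.

This gives the KKT block system:
  [ Q   A^T ] [ x     ]   [-c ]
  [ A    0  ] [ lambda ] = [ b ]

Solving the linear system:
  x*      = (1.3041, 1.7973)
  lambda* = (2.1216)
  f(x*)   = 8.2399

x* = (1.3041, 1.7973), lambda* = (2.1216)


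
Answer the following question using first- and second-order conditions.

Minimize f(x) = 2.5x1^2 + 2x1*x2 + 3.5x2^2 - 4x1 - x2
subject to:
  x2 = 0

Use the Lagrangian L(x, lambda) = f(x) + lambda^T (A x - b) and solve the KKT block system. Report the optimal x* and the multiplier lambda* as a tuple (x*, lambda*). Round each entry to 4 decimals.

Form the Lagrangian:
  L(x, lambda) = (1/2) x^T Q x + c^T x + lambda^T (A x - b)
Stationarity (grad_x L = 0): Q x + c + A^T lambda = 0.
Primal feasibility: A x = b.

This gives the KKT block system:
  [ Q   A^T ] [ x     ]   [-c ]
  [ A    0  ] [ lambda ] = [ b ]

Solving the linear system:
  x*      = (0.8, 0)
  lambda* = (-0.6)
  f(x*)   = -1.6

x* = (0.8, 0), lambda* = (-0.6)


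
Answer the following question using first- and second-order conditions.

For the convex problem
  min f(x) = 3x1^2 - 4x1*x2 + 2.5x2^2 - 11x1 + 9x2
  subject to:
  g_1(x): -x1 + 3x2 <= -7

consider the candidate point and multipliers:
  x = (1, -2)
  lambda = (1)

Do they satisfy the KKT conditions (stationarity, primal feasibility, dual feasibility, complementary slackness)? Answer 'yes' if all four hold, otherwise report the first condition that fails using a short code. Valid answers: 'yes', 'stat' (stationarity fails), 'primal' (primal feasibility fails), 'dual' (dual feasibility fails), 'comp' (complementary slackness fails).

Gradient of f: grad f(x) = Q x + c = (3, -5)
Constraint values g_i(x) = a_i^T x - b_i:
  g_1((1, -2)) = 0
Stationarity residual: grad f(x) + sum_i lambda_i a_i = (2, -2)
  -> stationarity FAILS
Primal feasibility (all g_i <= 0): OK
Dual feasibility (all lambda_i >= 0): OK
Complementary slackness (lambda_i * g_i(x) = 0 for all i): OK

Verdict: the first failing condition is stationarity -> stat.

stat


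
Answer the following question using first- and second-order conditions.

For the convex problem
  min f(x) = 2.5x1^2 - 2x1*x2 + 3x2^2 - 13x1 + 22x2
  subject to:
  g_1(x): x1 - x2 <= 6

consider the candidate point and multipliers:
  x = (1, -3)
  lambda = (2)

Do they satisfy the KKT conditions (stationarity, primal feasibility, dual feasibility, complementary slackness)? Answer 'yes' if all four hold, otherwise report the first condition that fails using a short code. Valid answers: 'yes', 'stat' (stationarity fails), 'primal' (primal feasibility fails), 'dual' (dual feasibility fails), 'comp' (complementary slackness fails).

Gradient of f: grad f(x) = Q x + c = (-2, 2)
Constraint values g_i(x) = a_i^T x - b_i:
  g_1((1, -3)) = -2
Stationarity residual: grad f(x) + sum_i lambda_i a_i = (0, 0)
  -> stationarity OK
Primal feasibility (all g_i <= 0): OK
Dual feasibility (all lambda_i >= 0): OK
Complementary slackness (lambda_i * g_i(x) = 0 for all i): FAILS

Verdict: the first failing condition is complementary_slackness -> comp.

comp


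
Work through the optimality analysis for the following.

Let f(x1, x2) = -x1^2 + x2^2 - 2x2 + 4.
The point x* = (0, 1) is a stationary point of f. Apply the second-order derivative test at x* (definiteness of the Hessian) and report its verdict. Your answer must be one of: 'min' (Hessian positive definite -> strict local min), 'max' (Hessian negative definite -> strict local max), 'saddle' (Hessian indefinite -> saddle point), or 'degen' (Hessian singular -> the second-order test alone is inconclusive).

Compute the Hessian H = grad^2 f:
  H = [[-2, 0], [0, 2]]
Verify stationarity: grad f(x*) = H x* + g = (0, 0).
Eigenvalues of H: -2, 2.
Eigenvalues have mixed signs, so H is indefinite -> x* is a saddle point.

saddle


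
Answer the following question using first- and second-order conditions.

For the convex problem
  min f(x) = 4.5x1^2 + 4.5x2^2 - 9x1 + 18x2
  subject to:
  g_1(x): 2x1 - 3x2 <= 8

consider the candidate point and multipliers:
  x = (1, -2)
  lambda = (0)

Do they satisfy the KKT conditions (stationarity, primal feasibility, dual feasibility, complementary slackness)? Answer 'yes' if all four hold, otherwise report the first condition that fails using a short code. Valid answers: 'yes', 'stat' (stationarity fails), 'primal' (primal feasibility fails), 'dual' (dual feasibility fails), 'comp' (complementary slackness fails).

Gradient of f: grad f(x) = Q x + c = (0, 0)
Constraint values g_i(x) = a_i^T x - b_i:
  g_1((1, -2)) = 0
Stationarity residual: grad f(x) + sum_i lambda_i a_i = (0, 0)
  -> stationarity OK
Primal feasibility (all g_i <= 0): OK
Dual feasibility (all lambda_i >= 0): OK
Complementary slackness (lambda_i * g_i(x) = 0 for all i): OK

Verdict: yes, KKT holds.

yes


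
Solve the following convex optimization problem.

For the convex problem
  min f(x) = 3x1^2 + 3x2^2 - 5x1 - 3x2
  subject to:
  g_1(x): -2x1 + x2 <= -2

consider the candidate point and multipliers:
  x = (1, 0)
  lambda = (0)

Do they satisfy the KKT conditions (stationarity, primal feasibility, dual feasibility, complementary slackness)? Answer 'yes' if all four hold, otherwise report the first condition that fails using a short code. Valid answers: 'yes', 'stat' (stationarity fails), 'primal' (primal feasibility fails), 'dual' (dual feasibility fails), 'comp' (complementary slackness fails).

Gradient of f: grad f(x) = Q x + c = (1, -3)
Constraint values g_i(x) = a_i^T x - b_i:
  g_1((1, 0)) = 0
Stationarity residual: grad f(x) + sum_i lambda_i a_i = (1, -3)
  -> stationarity FAILS
Primal feasibility (all g_i <= 0): OK
Dual feasibility (all lambda_i >= 0): OK
Complementary slackness (lambda_i * g_i(x) = 0 for all i): OK

Verdict: the first failing condition is stationarity -> stat.

stat


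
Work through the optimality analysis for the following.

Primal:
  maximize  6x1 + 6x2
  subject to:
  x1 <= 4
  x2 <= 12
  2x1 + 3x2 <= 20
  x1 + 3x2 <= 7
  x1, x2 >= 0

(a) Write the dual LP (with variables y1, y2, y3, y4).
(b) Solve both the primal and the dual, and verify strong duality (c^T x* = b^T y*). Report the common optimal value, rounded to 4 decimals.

The standard primal-dual pair for 'max c^T x s.t. A x <= b, x >= 0' is:
  Dual:  min b^T y  s.t.  A^T y >= c,  y >= 0.

So the dual LP is:
  minimize  4y1 + 12y2 + 20y3 + 7y4
  subject to:
    y1 + 2y3 + y4 >= 6
    y2 + 3y3 + 3y4 >= 6
    y1, y2, y3, y4 >= 0

Solving the primal: x* = (4, 1).
  primal value c^T x* = 30.
Solving the dual: y* = (4, 0, 0, 2).
  dual value b^T y* = 30.
Strong duality: c^T x* = b^T y*. Confirmed.

30


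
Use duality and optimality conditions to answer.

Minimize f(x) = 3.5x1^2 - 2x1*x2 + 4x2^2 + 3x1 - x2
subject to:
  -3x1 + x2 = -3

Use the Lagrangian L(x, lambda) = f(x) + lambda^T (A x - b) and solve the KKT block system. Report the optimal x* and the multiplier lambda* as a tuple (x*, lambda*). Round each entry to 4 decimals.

Form the Lagrangian:
  L(x, lambda) = (1/2) x^T Q x + c^T x + lambda^T (A x - b)
Stationarity (grad_x L = 0): Q x + c + A^T lambda = 0.
Primal feasibility: A x = b.

This gives the KKT block system:
  [ Q   A^T ] [ x     ]   [-c ]
  [ A    0  ] [ lambda ] = [ b ]

Solving the linear system:
  x*      = (0.9851, -0.0448)
  lambda* = (3.3284)
  f(x*)   = 6.4925

x* = (0.9851, -0.0448), lambda* = (3.3284)


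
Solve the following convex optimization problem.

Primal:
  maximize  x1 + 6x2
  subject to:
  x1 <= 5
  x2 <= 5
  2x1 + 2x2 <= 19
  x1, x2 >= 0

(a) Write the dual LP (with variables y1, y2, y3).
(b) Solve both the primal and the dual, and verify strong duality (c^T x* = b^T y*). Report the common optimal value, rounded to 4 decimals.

The standard primal-dual pair for 'max c^T x s.t. A x <= b, x >= 0' is:
  Dual:  min b^T y  s.t.  A^T y >= c,  y >= 0.

So the dual LP is:
  minimize  5y1 + 5y2 + 19y3
  subject to:
    y1 + 2y3 >= 1
    y2 + 2y3 >= 6
    y1, y2, y3 >= 0

Solving the primal: x* = (4.5, 5).
  primal value c^T x* = 34.5.
Solving the dual: y* = (0, 5, 0.5).
  dual value b^T y* = 34.5.
Strong duality: c^T x* = b^T y*. Confirmed.

34.5


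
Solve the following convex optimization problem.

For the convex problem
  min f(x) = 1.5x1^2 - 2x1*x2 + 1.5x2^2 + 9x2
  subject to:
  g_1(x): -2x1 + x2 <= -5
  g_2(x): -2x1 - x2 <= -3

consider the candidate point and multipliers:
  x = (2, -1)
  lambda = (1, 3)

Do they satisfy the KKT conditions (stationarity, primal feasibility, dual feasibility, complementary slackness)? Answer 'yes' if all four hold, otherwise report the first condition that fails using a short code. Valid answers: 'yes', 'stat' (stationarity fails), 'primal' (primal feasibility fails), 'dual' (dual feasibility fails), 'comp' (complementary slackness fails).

Gradient of f: grad f(x) = Q x + c = (8, 2)
Constraint values g_i(x) = a_i^T x - b_i:
  g_1((2, -1)) = 0
  g_2((2, -1)) = 0
Stationarity residual: grad f(x) + sum_i lambda_i a_i = (0, 0)
  -> stationarity OK
Primal feasibility (all g_i <= 0): OK
Dual feasibility (all lambda_i >= 0): OK
Complementary slackness (lambda_i * g_i(x) = 0 for all i): OK

Verdict: yes, KKT holds.

yes


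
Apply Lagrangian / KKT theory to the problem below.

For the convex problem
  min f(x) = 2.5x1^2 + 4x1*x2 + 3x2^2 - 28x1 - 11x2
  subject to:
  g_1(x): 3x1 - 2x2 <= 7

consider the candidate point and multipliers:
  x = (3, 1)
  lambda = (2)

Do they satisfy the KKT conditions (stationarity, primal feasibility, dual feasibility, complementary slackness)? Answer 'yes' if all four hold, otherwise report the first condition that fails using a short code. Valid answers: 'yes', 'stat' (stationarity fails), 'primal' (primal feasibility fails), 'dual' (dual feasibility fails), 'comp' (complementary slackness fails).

Gradient of f: grad f(x) = Q x + c = (-9, 7)
Constraint values g_i(x) = a_i^T x - b_i:
  g_1((3, 1)) = 0
Stationarity residual: grad f(x) + sum_i lambda_i a_i = (-3, 3)
  -> stationarity FAILS
Primal feasibility (all g_i <= 0): OK
Dual feasibility (all lambda_i >= 0): OK
Complementary slackness (lambda_i * g_i(x) = 0 for all i): OK

Verdict: the first failing condition is stationarity -> stat.

stat


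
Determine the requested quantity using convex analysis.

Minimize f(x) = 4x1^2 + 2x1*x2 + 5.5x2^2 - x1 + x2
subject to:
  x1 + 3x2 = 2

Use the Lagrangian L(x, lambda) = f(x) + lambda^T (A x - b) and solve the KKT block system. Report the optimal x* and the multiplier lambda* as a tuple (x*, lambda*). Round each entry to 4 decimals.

Form the Lagrangian:
  L(x, lambda) = (1/2) x^T Q x + c^T x + lambda^T (A x - b)
Stationarity (grad_x L = 0): Q x + c + A^T lambda = 0.
Primal feasibility: A x = b.

This gives the KKT block system:
  [ Q   A^T ] [ x     ]   [-c ]
  [ A    0  ] [ lambda ] = [ b ]

Solving the linear system:
  x*      = (0.3099, 0.5634)
  lambda* = (-2.6056)
  f(x*)   = 2.7324

x* = (0.3099, 0.5634), lambda* = (-2.6056)


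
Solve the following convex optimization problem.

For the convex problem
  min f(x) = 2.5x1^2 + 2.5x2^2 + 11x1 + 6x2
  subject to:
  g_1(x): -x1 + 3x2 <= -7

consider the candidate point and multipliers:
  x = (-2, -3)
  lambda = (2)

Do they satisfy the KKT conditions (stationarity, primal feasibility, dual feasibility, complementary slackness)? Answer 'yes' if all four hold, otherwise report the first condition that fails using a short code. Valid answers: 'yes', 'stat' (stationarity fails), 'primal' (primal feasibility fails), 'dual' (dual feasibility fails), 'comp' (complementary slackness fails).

Gradient of f: grad f(x) = Q x + c = (1, -9)
Constraint values g_i(x) = a_i^T x - b_i:
  g_1((-2, -3)) = 0
Stationarity residual: grad f(x) + sum_i lambda_i a_i = (-1, -3)
  -> stationarity FAILS
Primal feasibility (all g_i <= 0): OK
Dual feasibility (all lambda_i >= 0): OK
Complementary slackness (lambda_i * g_i(x) = 0 for all i): OK

Verdict: the first failing condition is stationarity -> stat.

stat


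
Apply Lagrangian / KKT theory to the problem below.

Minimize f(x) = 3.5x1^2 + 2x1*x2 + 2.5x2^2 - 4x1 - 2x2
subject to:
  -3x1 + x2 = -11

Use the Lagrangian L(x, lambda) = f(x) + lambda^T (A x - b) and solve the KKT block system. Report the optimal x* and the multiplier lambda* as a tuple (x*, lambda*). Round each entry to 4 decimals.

Form the Lagrangian:
  L(x, lambda) = (1/2) x^T Q x + c^T x + lambda^T (A x - b)
Stationarity (grad_x L = 0): Q x + c + A^T lambda = 0.
Primal feasibility: A x = b.

This gives the KKT block system:
  [ Q   A^T ] [ x     ]   [-c ]
  [ A    0  ] [ lambda ] = [ b ]

Solving the linear system:
  x*      = (3.0781, -1.7656)
  lambda* = (4.6719)
  f(x*)   = 21.3047

x* = (3.0781, -1.7656), lambda* = (4.6719)


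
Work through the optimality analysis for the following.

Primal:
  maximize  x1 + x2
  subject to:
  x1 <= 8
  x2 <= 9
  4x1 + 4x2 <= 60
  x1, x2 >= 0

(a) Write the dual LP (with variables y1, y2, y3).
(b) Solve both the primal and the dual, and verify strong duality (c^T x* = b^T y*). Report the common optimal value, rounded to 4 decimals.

The standard primal-dual pair for 'max c^T x s.t. A x <= b, x >= 0' is:
  Dual:  min b^T y  s.t.  A^T y >= c,  y >= 0.

So the dual LP is:
  minimize  8y1 + 9y2 + 60y3
  subject to:
    y1 + 4y3 >= 1
    y2 + 4y3 >= 1
    y1, y2, y3 >= 0

Solving the primal: x* = (6, 9).
  primal value c^T x* = 15.
Solving the dual: y* = (0, 0, 0.25).
  dual value b^T y* = 15.
Strong duality: c^T x* = b^T y*. Confirmed.

15


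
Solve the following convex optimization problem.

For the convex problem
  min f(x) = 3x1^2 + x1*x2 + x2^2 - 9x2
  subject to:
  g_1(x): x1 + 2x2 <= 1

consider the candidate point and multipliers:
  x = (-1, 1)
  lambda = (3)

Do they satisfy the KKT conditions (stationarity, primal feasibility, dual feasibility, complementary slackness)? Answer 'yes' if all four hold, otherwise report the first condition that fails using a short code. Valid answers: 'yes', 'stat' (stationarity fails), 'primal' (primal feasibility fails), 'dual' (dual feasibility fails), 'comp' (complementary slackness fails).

Gradient of f: grad f(x) = Q x + c = (-5, -8)
Constraint values g_i(x) = a_i^T x - b_i:
  g_1((-1, 1)) = 0
Stationarity residual: grad f(x) + sum_i lambda_i a_i = (-2, -2)
  -> stationarity FAILS
Primal feasibility (all g_i <= 0): OK
Dual feasibility (all lambda_i >= 0): OK
Complementary slackness (lambda_i * g_i(x) = 0 for all i): OK

Verdict: the first failing condition is stationarity -> stat.

stat


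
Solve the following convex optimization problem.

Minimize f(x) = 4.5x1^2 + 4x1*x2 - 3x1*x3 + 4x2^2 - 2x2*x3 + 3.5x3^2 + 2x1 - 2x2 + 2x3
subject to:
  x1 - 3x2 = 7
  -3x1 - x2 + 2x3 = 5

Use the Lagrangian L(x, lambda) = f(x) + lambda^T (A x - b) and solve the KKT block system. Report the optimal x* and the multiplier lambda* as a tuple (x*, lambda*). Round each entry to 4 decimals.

Form the Lagrangian:
  L(x, lambda) = (1/2) x^T Q x + c^T x + lambda^T (A x - b)
Stationarity (grad_x L = 0): Q x + c + A^T lambda = 0.
Primal feasibility: A x = b.

This gives the KKT block system:
  [ Q   A^T ] [ x     ]   [-c ]
  [ A    0  ] [ lambda ] = [ b ]

Solving the linear system:
  x*      = (-0.382, -2.4607, 0.6966)
  lambda* = (-6.0449, -6.4719)
  f(x*)   = 40.1124

x* = (-0.382, -2.4607, 0.6966), lambda* = (-6.0449, -6.4719)


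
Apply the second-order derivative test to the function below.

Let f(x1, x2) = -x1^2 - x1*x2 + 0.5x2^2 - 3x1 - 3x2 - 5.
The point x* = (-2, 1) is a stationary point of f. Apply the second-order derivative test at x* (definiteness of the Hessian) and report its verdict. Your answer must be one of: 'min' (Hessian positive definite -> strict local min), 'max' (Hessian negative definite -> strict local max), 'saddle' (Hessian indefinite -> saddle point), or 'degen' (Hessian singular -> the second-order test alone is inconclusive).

Compute the Hessian H = grad^2 f:
  H = [[-2, -1], [-1, 1]]
Verify stationarity: grad f(x*) = H x* + g = (0, 0).
Eigenvalues of H: -2.3028, 1.3028.
Eigenvalues have mixed signs, so H is indefinite -> x* is a saddle point.

saddle


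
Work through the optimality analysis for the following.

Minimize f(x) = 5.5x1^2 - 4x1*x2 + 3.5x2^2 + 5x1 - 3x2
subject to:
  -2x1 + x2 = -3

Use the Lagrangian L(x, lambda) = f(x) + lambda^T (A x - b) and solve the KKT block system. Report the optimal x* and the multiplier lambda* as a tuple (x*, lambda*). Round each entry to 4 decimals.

Form the Lagrangian:
  L(x, lambda) = (1/2) x^T Q x + c^T x + lambda^T (A x - b)
Stationarity (grad_x L = 0): Q x + c + A^T lambda = 0.
Primal feasibility: A x = b.

This gives the KKT block system:
  [ Q   A^T ] [ x     ]   [-c ]
  [ A    0  ] [ lambda ] = [ b ]

Solving the linear system:
  x*      = (1.3478, -0.3043)
  lambda* = (10.5217)
  f(x*)   = 19.6087

x* = (1.3478, -0.3043), lambda* = (10.5217)


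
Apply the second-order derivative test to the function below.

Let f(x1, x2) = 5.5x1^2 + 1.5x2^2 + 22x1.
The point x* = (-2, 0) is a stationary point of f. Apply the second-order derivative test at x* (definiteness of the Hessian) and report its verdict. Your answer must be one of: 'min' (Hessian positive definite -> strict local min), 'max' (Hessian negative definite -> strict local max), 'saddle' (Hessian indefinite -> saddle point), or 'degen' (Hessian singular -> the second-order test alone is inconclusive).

Compute the Hessian H = grad^2 f:
  H = [[11, 0], [0, 3]]
Verify stationarity: grad f(x*) = H x* + g = (0, 0).
Eigenvalues of H: 3, 11.
Both eigenvalues > 0, so H is positive definite -> x* is a strict local min.

min


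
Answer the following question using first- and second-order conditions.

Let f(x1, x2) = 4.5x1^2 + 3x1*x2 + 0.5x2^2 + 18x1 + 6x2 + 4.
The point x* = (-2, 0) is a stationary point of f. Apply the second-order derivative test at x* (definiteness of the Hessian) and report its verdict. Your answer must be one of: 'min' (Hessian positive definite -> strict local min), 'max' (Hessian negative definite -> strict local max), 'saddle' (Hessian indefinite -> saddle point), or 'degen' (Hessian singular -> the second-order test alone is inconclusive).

Compute the Hessian H = grad^2 f:
  H = [[9, 3], [3, 1]]
Verify stationarity: grad f(x*) = H x* + g = (0, 0).
Eigenvalues of H: 0, 10.
H has a zero eigenvalue (singular; positive semidefinite but not definite), so H is neither positive definite, negative definite, nor indefinite. The second-order test alone is inconclusive -> degen.
(Indeed, f is constant along the null direction of H through x*, so x* is not a strict local extremum.)

degen


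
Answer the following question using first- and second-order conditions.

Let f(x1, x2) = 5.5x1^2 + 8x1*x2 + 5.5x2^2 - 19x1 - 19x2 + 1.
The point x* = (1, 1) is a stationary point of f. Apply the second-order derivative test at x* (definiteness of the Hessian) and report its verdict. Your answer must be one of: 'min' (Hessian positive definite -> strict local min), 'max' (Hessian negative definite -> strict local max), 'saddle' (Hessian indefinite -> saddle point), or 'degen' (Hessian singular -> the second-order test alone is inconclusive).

Compute the Hessian H = grad^2 f:
  H = [[11, 8], [8, 11]]
Verify stationarity: grad f(x*) = H x* + g = (0, 0).
Eigenvalues of H: 3, 19.
Both eigenvalues > 0, so H is positive definite -> x* is a strict local min.

min


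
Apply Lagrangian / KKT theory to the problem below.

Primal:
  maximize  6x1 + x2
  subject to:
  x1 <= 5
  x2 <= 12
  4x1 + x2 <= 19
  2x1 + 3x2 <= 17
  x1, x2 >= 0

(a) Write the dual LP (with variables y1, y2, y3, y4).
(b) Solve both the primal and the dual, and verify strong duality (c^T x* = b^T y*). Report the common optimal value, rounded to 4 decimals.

The standard primal-dual pair for 'max c^T x s.t. A x <= b, x >= 0' is:
  Dual:  min b^T y  s.t.  A^T y >= c,  y >= 0.

So the dual LP is:
  minimize  5y1 + 12y2 + 19y3 + 17y4
  subject to:
    y1 + 4y3 + 2y4 >= 6
    y2 + y3 + 3y4 >= 1
    y1, y2, y3, y4 >= 0

Solving the primal: x* = (4.75, 0).
  primal value c^T x* = 28.5.
Solving the dual: y* = (0, 0, 1.5, 0).
  dual value b^T y* = 28.5.
Strong duality: c^T x* = b^T y*. Confirmed.

28.5


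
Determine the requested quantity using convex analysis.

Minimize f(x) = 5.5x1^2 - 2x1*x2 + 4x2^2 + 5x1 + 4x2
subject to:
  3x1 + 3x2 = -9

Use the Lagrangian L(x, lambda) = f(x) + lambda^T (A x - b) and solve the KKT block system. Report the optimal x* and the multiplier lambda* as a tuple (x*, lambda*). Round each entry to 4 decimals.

Form the Lagrangian:
  L(x, lambda) = (1/2) x^T Q x + c^T x + lambda^T (A x - b)
Stationarity (grad_x L = 0): Q x + c + A^T lambda = 0.
Primal feasibility: A x = b.

This gives the KKT block system:
  [ Q   A^T ] [ x     ]   [-c ]
  [ A    0  ] [ lambda ] = [ b ]

Solving the linear system:
  x*      = (-1.3478, -1.6522)
  lambda* = (2.1739)
  f(x*)   = 3.1087

x* = (-1.3478, -1.6522), lambda* = (2.1739)


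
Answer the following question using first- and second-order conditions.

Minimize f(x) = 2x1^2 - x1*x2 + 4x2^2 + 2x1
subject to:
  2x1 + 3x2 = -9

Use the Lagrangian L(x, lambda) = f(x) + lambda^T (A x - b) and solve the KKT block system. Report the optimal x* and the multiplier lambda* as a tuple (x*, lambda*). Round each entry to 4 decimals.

Form the Lagrangian:
  L(x, lambda) = (1/2) x^T Q x + c^T x + lambda^T (A x - b)
Stationarity (grad_x L = 0): Q x + c + A^T lambda = 0.
Primal feasibility: A x = b.

This gives the KKT block system:
  [ Q   A^T ] [ x     ]   [-c ]
  [ A    0  ] [ lambda ] = [ b ]

Solving the linear system:
  x*      = (-2.3625, -1.425)
  lambda* = (3.0125)
  f(x*)   = 11.1938

x* = (-2.3625, -1.425), lambda* = (3.0125)


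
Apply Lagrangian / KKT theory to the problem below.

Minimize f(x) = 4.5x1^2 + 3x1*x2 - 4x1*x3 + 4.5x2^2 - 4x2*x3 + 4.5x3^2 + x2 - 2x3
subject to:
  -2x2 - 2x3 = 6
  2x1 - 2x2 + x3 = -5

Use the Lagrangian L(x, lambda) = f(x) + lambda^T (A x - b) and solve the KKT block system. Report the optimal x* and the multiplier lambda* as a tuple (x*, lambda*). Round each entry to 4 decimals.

Form the Lagrangian:
  L(x, lambda) = (1/2) x^T Q x + c^T x + lambda^T (A x - b)
Stationarity (grad_x L = 0): Q x + c + A^T lambda = 0.
Primal feasibility: A x = b.

This gives the KKT block system:
  [ Q   A^T ] [ x     ]   [-c ]
  [ A    0  ] [ lambda ] = [ b ]

Solving the linear system:
  x*      = (-1.881, -0.5874, -2.4126)
  lambda* = (-4.6599, 4.5204)
  f(x*)   = 27.3996

x* = (-1.881, -0.5874, -2.4126), lambda* = (-4.6599, 4.5204)


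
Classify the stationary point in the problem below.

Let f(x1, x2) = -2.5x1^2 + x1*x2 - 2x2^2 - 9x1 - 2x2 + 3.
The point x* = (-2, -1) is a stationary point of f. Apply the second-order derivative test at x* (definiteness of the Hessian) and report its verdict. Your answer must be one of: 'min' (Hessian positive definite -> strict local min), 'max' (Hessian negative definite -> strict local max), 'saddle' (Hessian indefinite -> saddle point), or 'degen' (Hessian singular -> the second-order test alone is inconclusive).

Compute the Hessian H = grad^2 f:
  H = [[-5, 1], [1, -4]]
Verify stationarity: grad f(x*) = H x* + g = (0, 0).
Eigenvalues of H: -5.618, -3.382.
Both eigenvalues < 0, so H is negative definite -> x* is a strict local max.

max


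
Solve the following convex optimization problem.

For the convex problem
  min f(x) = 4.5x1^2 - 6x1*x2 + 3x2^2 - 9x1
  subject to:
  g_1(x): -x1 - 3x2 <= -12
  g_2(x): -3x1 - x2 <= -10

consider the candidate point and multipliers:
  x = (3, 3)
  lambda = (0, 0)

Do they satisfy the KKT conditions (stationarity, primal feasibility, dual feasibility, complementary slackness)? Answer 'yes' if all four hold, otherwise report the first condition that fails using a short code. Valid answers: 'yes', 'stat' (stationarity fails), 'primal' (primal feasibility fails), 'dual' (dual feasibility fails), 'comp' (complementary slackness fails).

Gradient of f: grad f(x) = Q x + c = (0, 0)
Constraint values g_i(x) = a_i^T x - b_i:
  g_1((3, 3)) = 0
  g_2((3, 3)) = -2
Stationarity residual: grad f(x) + sum_i lambda_i a_i = (0, 0)
  -> stationarity OK
Primal feasibility (all g_i <= 0): OK
Dual feasibility (all lambda_i >= 0): OK
Complementary slackness (lambda_i * g_i(x) = 0 for all i): OK

Verdict: yes, KKT holds.

yes


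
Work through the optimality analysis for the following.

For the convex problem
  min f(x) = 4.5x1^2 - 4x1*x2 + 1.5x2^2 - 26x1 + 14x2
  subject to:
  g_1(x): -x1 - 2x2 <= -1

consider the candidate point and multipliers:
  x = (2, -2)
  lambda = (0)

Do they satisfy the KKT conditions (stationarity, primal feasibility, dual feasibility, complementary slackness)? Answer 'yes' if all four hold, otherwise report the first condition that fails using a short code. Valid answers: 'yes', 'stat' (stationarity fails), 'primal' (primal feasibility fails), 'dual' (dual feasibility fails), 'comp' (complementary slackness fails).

Gradient of f: grad f(x) = Q x + c = (0, 0)
Constraint values g_i(x) = a_i^T x - b_i:
  g_1((2, -2)) = 3
Stationarity residual: grad f(x) + sum_i lambda_i a_i = (0, 0)
  -> stationarity OK
Primal feasibility (all g_i <= 0): FAILS
Dual feasibility (all lambda_i >= 0): OK
Complementary slackness (lambda_i * g_i(x) = 0 for all i): OK

Verdict: the first failing condition is primal_feasibility -> primal.

primal


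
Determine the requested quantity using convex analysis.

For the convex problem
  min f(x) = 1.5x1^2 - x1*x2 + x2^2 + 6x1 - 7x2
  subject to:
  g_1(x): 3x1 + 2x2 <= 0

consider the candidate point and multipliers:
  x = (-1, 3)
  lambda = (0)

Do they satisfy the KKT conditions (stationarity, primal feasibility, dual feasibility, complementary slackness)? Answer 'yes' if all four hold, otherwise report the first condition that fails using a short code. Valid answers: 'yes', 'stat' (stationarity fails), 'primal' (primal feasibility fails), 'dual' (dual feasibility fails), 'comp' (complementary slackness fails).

Gradient of f: grad f(x) = Q x + c = (0, 0)
Constraint values g_i(x) = a_i^T x - b_i:
  g_1((-1, 3)) = 3
Stationarity residual: grad f(x) + sum_i lambda_i a_i = (0, 0)
  -> stationarity OK
Primal feasibility (all g_i <= 0): FAILS
Dual feasibility (all lambda_i >= 0): OK
Complementary slackness (lambda_i * g_i(x) = 0 for all i): OK

Verdict: the first failing condition is primal_feasibility -> primal.

primal


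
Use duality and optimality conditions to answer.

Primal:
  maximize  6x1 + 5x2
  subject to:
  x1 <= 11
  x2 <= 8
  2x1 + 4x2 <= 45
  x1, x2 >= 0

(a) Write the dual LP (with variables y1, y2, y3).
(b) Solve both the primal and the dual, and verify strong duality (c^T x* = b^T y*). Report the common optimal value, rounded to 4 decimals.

The standard primal-dual pair for 'max c^T x s.t. A x <= b, x >= 0' is:
  Dual:  min b^T y  s.t.  A^T y >= c,  y >= 0.

So the dual LP is:
  minimize  11y1 + 8y2 + 45y3
  subject to:
    y1 + 2y3 >= 6
    y2 + 4y3 >= 5
    y1, y2, y3 >= 0

Solving the primal: x* = (11, 5.75).
  primal value c^T x* = 94.75.
Solving the dual: y* = (3.5, 0, 1.25).
  dual value b^T y* = 94.75.
Strong duality: c^T x* = b^T y*. Confirmed.

94.75


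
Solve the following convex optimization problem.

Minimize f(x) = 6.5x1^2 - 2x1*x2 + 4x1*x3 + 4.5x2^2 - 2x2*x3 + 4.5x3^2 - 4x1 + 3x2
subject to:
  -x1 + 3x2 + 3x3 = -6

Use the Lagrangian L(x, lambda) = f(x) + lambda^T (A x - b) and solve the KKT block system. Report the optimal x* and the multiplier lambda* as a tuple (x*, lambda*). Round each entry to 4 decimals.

Form the Lagrangian:
  L(x, lambda) = (1/2) x^T Q x + c^T x + lambda^T (A x - b)
Stationarity (grad_x L = 0): Q x + c + A^T lambda = 0.
Primal feasibility: A x = b.

This gives the KKT block system:
  [ Q   A^T ] [ x     ]   [-c ]
  [ A    0  ] [ lambda ] = [ b ]

Solving the linear system:
  x*      = (0.5649, -0.8882, -0.9235)
  lambda* = (1.4254)
  f(x*)   = 1.8142

x* = (0.5649, -0.8882, -0.9235), lambda* = (1.4254)


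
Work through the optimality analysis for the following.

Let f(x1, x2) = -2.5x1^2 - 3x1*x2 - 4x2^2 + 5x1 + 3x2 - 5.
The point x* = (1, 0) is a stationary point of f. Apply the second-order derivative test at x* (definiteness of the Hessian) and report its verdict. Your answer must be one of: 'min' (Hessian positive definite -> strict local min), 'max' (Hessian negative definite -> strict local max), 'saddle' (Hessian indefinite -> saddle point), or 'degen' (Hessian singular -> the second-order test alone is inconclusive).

Compute the Hessian H = grad^2 f:
  H = [[-5, -3], [-3, -8]]
Verify stationarity: grad f(x*) = H x* + g = (0, 0).
Eigenvalues of H: -9.8541, -3.1459.
Both eigenvalues < 0, so H is negative definite -> x* is a strict local max.

max


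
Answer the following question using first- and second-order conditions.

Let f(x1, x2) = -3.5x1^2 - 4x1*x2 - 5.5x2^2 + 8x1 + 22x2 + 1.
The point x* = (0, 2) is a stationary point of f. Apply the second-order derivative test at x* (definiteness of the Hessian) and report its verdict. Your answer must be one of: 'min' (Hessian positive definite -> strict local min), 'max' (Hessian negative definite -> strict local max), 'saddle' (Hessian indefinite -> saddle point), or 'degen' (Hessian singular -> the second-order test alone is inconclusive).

Compute the Hessian H = grad^2 f:
  H = [[-7, -4], [-4, -11]]
Verify stationarity: grad f(x*) = H x* + g = (0, 0).
Eigenvalues of H: -13.4721, -4.5279.
Both eigenvalues < 0, so H is negative definite -> x* is a strict local max.

max


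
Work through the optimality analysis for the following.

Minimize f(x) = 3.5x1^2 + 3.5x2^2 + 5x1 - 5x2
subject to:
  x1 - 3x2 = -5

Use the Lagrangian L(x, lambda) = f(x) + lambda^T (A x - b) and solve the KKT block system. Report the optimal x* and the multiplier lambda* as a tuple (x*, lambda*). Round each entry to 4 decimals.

Form the Lagrangian:
  L(x, lambda) = (1/2) x^T Q x + c^T x + lambda^T (A x - b)
Stationarity (grad_x L = 0): Q x + c + A^T lambda = 0.
Primal feasibility: A x = b.

This gives the KKT block system:
  [ Q   A^T ] [ x     ]   [-c ]
  [ A    0  ] [ lambda ] = [ b ]

Solving the linear system:
  x*      = (-0.9286, 1.3571)
  lambda* = (1.5)
  f(x*)   = -1.9643

x* = (-0.9286, 1.3571), lambda* = (1.5)


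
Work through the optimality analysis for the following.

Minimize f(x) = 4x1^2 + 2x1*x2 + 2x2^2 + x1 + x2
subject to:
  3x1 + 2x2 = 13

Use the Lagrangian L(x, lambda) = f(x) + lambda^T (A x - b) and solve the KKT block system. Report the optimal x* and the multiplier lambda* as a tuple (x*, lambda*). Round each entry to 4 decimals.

Form the Lagrangian:
  L(x, lambda) = (1/2) x^T Q x + c^T x + lambda^T (A x - b)
Stationarity (grad_x L = 0): Q x + c + A^T lambda = 0.
Primal feasibility: A x = b.

This gives the KKT block system:
  [ Q   A^T ] [ x     ]   [-c ]
  [ A    0  ] [ lambda ] = [ b ]

Solving the linear system:
  x*      = (2.4091, 2.8864)
  lambda* = (-8.6818)
  f(x*)   = 59.0795

x* = (2.4091, 2.8864), lambda* = (-8.6818)


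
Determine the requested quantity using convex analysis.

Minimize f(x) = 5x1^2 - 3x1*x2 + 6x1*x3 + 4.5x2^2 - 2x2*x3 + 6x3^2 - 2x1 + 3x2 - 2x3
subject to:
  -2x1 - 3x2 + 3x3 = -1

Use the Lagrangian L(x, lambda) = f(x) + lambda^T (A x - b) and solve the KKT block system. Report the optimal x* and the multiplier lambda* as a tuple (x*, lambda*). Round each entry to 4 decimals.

Form the Lagrangian:
  L(x, lambda) = (1/2) x^T Q x + c^T x + lambda^T (A x - b)
Stationarity (grad_x L = 0): Q x + c + A^T lambda = 0.
Primal feasibility: A x = b.

This gives the KKT block system:
  [ Q   A^T ] [ x     ]   [-c ]
  [ A    0  ] [ lambda ] = [ b ]

Solving the linear system:
  x*      = (0.3741, -0.0755, -0.1594)
  lambda* = (0.5057)
  f(x*)   = -0.0751

x* = (0.3741, -0.0755, -0.1594), lambda* = (0.5057)


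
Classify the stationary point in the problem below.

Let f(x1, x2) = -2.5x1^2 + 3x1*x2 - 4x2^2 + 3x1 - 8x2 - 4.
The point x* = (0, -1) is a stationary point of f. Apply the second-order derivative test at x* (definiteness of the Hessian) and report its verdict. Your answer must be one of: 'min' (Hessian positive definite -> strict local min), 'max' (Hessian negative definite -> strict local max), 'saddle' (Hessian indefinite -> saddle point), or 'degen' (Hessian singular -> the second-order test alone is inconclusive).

Compute the Hessian H = grad^2 f:
  H = [[-5, 3], [3, -8]]
Verify stationarity: grad f(x*) = H x* + g = (0, 0).
Eigenvalues of H: -9.8541, -3.1459.
Both eigenvalues < 0, so H is negative definite -> x* is a strict local max.

max


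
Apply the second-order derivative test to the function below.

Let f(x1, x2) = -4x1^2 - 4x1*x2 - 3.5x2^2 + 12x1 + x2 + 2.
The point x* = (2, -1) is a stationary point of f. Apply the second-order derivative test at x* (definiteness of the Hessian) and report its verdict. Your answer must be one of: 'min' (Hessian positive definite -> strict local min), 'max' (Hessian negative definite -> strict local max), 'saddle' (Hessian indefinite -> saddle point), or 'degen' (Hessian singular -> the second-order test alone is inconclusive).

Compute the Hessian H = grad^2 f:
  H = [[-8, -4], [-4, -7]]
Verify stationarity: grad f(x*) = H x* + g = (0, 0).
Eigenvalues of H: -11.5311, -3.4689.
Both eigenvalues < 0, so H is negative definite -> x* is a strict local max.

max


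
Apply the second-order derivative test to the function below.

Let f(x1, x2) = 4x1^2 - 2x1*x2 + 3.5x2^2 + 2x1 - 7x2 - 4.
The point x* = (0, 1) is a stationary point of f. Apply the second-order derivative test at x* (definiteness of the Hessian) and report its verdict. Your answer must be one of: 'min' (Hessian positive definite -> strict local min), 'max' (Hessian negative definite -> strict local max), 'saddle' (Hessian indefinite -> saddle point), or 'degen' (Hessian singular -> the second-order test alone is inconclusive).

Compute the Hessian H = grad^2 f:
  H = [[8, -2], [-2, 7]]
Verify stationarity: grad f(x*) = H x* + g = (0, 0).
Eigenvalues of H: 5.4384, 9.5616.
Both eigenvalues > 0, so H is positive definite -> x* is a strict local min.

min


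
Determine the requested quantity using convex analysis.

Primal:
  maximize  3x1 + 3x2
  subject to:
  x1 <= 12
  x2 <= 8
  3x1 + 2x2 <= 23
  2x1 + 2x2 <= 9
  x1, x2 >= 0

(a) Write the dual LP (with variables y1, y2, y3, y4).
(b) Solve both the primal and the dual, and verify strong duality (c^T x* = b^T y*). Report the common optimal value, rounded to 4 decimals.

The standard primal-dual pair for 'max c^T x s.t. A x <= b, x >= 0' is:
  Dual:  min b^T y  s.t.  A^T y >= c,  y >= 0.

So the dual LP is:
  minimize  12y1 + 8y2 + 23y3 + 9y4
  subject to:
    y1 + 3y3 + 2y4 >= 3
    y2 + 2y3 + 2y4 >= 3
    y1, y2, y3, y4 >= 0

Solving the primal: x* = (4.5, 0).
  primal value c^T x* = 13.5.
Solving the dual: y* = (0, 0, 0, 1.5).
  dual value b^T y* = 13.5.
Strong duality: c^T x* = b^T y*. Confirmed.

13.5


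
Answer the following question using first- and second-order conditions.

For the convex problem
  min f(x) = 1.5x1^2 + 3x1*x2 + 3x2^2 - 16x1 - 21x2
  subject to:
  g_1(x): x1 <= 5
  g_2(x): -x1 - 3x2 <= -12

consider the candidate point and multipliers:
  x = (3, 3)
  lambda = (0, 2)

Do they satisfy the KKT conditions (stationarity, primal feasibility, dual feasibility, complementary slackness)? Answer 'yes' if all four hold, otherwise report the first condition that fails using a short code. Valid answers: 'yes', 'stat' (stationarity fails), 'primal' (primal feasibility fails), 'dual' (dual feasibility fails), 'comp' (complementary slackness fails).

Gradient of f: grad f(x) = Q x + c = (2, 6)
Constraint values g_i(x) = a_i^T x - b_i:
  g_1((3, 3)) = -2
  g_2((3, 3)) = 0
Stationarity residual: grad f(x) + sum_i lambda_i a_i = (0, 0)
  -> stationarity OK
Primal feasibility (all g_i <= 0): OK
Dual feasibility (all lambda_i >= 0): OK
Complementary slackness (lambda_i * g_i(x) = 0 for all i): OK

Verdict: yes, KKT holds.

yes


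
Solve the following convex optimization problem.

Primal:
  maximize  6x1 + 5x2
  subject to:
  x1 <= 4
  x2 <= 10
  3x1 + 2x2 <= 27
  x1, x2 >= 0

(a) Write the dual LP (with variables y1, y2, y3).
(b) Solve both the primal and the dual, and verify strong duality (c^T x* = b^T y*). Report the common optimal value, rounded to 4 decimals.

The standard primal-dual pair for 'max c^T x s.t. A x <= b, x >= 0' is:
  Dual:  min b^T y  s.t.  A^T y >= c,  y >= 0.

So the dual LP is:
  minimize  4y1 + 10y2 + 27y3
  subject to:
    y1 + 3y3 >= 6
    y2 + 2y3 >= 5
    y1, y2, y3 >= 0

Solving the primal: x* = (2.3333, 10).
  primal value c^T x* = 64.
Solving the dual: y* = (0, 1, 2).
  dual value b^T y* = 64.
Strong duality: c^T x* = b^T y*. Confirmed.

64


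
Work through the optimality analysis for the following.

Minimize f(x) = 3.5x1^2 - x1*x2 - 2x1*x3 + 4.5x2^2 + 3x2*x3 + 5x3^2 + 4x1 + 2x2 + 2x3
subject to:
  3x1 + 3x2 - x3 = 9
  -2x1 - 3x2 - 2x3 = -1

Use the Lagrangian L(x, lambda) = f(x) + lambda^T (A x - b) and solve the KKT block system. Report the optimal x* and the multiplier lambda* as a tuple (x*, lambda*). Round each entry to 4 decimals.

Form the Lagrangian:
  L(x, lambda) = (1/2) x^T Q x + c^T x + lambda^T (A x - b)
Stationarity (grad_x L = 0): Q x + c + A^T lambda = 0.
Primal feasibility: A x = b.

This gives the KKT block system:
  [ Q   A^T ] [ x     ]   [-c ]
  [ A    0  ] [ lambda ] = [ b ]

Solving the linear system:
  x*      = (0.752, 1.4427, -2.416)
  lambda* = (-7.9973, -5.6693)
  f(x*)   = 33.684

x* = (0.752, 1.4427, -2.416), lambda* = (-7.9973, -5.6693)


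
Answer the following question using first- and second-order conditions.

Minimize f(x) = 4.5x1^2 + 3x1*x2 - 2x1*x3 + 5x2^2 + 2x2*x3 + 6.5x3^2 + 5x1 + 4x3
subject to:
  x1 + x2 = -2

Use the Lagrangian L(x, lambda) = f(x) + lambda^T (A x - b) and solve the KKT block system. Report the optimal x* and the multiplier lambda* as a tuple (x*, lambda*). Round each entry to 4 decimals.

Form the Lagrangian:
  L(x, lambda) = (1/2) x^T Q x + c^T x + lambda^T (A x - b)
Stationarity (grad_x L = 0): Q x + c + A^T lambda = 0.
Primal feasibility: A x = b.

This gives the KKT block system:
  [ Q   A^T ] [ x     ]   [-c ]
  [ A    0  ] [ lambda ] = [ b ]

Solving the linear system:
  x*      = (-1.6144, -0.3856, -0.4967)
  lambda* = (9.6928)
  f(x*)   = 4.6634

x* = (-1.6144, -0.3856, -0.4967), lambda* = (9.6928)
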